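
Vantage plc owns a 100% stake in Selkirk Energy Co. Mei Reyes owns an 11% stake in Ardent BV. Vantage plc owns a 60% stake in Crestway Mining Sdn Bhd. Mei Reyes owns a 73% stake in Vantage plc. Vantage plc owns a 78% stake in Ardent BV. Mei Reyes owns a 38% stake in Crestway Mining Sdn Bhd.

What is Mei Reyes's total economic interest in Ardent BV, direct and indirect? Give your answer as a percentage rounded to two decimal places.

67.94%

Mei reaches Ardent along 2 paths.
Via Vantage: 73% × 78% = 56.94%.
Direct stake: 11% = 11%.
Total: 56.94% + 11% = 67.94%.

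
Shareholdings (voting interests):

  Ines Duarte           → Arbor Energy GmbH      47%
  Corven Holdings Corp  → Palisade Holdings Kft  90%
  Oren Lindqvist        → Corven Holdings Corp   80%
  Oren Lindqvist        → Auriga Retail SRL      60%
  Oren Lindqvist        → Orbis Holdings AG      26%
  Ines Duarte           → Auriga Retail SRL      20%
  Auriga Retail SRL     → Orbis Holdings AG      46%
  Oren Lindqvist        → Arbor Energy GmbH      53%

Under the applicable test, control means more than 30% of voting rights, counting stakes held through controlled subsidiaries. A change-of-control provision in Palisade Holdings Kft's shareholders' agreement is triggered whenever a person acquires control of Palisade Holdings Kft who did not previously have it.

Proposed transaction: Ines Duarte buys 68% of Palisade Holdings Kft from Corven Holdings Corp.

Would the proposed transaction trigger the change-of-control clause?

Yes

The purchase adds only to Ines's holdings (Corven's stake shrinks), so Ines is the only person who could newly come to control Palisade.
Ines holds 47% of Arbor, so Ines controls Arbor.
Neither Ines nor any entity Ines controls holds any voting interest in Palisade.
So before the transaction, Ines does not control Palisade.
After the purchase, Ines holds 68% of Palisade directly, and Corven's stake falls to 22%.
Ines holds 68% of Palisade, so Ines controls Palisade.
Ines did not control Palisade before and does after, so the clause is triggered.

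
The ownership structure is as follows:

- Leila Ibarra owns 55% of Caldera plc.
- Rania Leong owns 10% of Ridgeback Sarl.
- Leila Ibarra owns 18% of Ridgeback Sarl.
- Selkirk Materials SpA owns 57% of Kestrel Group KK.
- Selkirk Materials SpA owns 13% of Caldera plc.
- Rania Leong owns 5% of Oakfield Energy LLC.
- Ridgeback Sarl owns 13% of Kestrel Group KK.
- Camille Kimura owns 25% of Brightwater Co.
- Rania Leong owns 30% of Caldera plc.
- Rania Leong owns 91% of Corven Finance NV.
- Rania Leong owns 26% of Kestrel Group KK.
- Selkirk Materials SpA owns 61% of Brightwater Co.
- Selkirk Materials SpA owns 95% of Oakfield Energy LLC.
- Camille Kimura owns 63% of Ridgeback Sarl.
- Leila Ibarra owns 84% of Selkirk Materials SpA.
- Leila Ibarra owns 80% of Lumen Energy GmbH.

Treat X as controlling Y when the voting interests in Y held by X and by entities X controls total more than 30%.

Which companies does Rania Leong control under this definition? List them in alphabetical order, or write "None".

Rania holds 91% of Corven, so Rania controls Corven.
No other company's threshold is met.

Corven Finance NV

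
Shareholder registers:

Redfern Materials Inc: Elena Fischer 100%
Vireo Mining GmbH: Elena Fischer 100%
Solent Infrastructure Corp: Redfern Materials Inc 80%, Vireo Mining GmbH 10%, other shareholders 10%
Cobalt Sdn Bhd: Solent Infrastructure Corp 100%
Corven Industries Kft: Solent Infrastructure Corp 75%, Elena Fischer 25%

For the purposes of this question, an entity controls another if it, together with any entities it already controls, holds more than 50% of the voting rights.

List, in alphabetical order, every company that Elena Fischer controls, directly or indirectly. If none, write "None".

Elena holds 100% of Redfern, so Elena controls Redfern.
Elena holds 100% of Vireo, so Elena controls Vireo.
Redfern and Vireo together hold 80% + 10% = 90% of Solent, so Elena controls Solent.
Solent holds 100% of Cobalt, so Elena controls Cobalt.
Solent and Elena together hold 75% + 25% = 100% of Corven, so Elena controls Corven.

Cobalt Sdn Bhd, Corven Industries Kft, Redfern Materials Inc, Solent Infrastructure Corp, Vireo Mining GmbH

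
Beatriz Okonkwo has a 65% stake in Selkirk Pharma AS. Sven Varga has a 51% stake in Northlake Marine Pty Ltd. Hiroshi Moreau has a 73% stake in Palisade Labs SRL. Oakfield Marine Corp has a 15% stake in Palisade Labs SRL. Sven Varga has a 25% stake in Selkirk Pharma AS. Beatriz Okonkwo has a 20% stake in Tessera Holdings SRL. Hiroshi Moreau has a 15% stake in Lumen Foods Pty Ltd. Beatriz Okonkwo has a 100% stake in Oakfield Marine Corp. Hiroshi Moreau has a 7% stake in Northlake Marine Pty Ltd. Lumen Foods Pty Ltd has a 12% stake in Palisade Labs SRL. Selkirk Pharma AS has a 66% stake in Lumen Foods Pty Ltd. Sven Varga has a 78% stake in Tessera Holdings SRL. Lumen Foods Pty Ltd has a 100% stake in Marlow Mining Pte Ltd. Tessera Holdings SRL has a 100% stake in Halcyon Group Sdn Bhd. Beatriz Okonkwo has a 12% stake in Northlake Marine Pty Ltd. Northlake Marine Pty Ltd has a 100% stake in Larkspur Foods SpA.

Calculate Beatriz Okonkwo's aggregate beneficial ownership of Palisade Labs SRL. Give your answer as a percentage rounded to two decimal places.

Beatriz reaches Palisade along 2 paths.
Via Selkirk → Lumen: 65% × 66% × 12% = 5.148%.
Via Oakfield: 100% × 15% = 15%.
Total: 5.148% + 15% = 20.148%.
Rounded: 20.15%.

20.15%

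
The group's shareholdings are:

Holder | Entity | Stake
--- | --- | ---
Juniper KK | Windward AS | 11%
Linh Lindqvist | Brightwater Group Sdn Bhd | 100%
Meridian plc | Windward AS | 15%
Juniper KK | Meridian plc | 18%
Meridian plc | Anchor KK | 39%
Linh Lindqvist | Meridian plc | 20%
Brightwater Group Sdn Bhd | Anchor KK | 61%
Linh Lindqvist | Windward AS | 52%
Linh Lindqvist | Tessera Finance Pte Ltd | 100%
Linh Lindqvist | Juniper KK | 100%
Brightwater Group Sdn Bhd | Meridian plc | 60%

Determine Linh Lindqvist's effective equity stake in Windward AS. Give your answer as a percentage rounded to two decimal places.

77.70%

Linh reaches Windward along 5 paths.
Via Juniper: 100% × 11% = 11%.
Direct stake: 52% = 52%.
Via Meridian: 20% × 15% = 3%.
Via Brightwater → Meridian: 100% × 60% × 15% = 9%.
Via Juniper → Meridian: 100% × 18% × 15% = 2.7%.
Total: 11% + 52% + 3% + 9% + 2.7% = 77.7%.
Rounded: 77.70%.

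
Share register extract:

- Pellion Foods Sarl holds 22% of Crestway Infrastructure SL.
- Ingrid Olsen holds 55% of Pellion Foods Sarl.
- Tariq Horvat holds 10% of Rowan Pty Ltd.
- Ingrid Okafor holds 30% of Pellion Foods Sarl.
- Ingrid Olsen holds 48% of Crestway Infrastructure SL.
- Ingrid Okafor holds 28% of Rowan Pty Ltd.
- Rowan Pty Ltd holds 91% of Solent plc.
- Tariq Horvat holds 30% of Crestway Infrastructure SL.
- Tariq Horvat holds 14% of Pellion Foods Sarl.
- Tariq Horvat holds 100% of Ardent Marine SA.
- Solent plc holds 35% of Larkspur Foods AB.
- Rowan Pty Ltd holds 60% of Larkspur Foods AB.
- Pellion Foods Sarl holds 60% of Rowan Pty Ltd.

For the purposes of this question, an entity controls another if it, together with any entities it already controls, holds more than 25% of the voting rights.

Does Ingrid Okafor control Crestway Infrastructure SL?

Ingrid Okafor holds 30% of Pellion, so Ingrid Okafor controls Pellion.
Ingrid Okafor and Pellion together hold 28% + 60% = 88% of Rowan, so Ingrid Okafor controls Rowan.
Rowan holds 91% of Solent, so Ingrid Okafor controls Solent.
Rowan and Solent together hold 60% + 35% = 95% of Larkspur, so Ingrid Okafor controls Larkspur.
In Crestway, Ingrid Okafor's side holds only 22%, not > 25%.
So Ingrid Okafor does not control Crestway.

No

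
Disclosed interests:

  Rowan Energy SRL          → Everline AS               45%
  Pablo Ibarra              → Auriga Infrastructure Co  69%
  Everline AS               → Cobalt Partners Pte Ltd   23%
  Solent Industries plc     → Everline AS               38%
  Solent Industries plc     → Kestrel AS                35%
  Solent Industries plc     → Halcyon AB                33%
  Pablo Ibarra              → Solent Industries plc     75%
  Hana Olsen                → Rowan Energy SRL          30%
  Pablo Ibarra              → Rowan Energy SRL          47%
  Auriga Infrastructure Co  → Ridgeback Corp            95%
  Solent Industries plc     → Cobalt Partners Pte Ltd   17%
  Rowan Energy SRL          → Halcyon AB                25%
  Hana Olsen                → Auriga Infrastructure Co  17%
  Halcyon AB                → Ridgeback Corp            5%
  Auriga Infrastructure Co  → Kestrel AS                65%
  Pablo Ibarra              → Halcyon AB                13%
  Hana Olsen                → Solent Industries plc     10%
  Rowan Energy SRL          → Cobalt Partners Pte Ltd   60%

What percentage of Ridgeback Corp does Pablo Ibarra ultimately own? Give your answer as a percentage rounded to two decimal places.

68.03%

Pablo reaches Ridgeback along 4 paths.
Via Auriga: 69% × 95% = 65.55%.
Via Rowan → Halcyon: 47% × 25% × 5% = 0.5875%.
Via Halcyon: 13% × 5% = 0.65%.
Via Solent → Halcyon: 75% × 33% × 5% = 1.2375%.
Total: 65.55% + 0.5875% + 0.65% + 1.2375% = 68.025%.
Rounded: 68.03%.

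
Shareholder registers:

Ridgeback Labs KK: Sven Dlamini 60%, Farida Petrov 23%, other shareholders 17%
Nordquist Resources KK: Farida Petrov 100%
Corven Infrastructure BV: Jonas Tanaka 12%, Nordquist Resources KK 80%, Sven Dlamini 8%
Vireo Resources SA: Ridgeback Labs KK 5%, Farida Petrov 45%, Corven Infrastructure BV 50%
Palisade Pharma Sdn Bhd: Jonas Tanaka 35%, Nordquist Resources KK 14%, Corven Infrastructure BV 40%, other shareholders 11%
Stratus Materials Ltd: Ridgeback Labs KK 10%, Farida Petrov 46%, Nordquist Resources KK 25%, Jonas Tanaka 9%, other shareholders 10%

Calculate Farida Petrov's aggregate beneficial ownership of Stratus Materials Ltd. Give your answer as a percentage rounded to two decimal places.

Farida reaches Stratus along 3 paths.
Via Ridgeback: 23% × 10% = 2.3%.
Direct stake: 46% = 46%.
Via Nordquist: 100% × 25% = 25%.
Total: 2.3% + 46% + 25% = 73.3%.
Rounded: 73.30%.

73.30%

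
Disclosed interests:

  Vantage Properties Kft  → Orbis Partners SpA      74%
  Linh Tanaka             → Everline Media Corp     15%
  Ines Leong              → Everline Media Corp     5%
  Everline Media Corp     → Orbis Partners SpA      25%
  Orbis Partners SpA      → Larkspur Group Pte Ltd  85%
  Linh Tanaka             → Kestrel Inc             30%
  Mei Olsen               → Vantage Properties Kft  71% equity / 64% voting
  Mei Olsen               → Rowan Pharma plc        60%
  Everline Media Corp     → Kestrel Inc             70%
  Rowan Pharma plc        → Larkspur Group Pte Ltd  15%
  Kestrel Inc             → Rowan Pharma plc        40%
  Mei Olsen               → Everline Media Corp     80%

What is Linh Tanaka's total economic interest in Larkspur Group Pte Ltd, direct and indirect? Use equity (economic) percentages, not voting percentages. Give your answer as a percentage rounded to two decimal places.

5.62%

Linh reaches Larkspur along 3 paths.
Via Kestrel → Rowan: 30% × 40% × 15% = 1.8%.
Via Everline → Kestrel → Rowan: 15% × 70% × 40% × 15% = 0.63%.
Via Everline → Orbis: 15% × 25% × 85% = 3.1875%.
Total: 1.8% + 0.63% + 3.1875% = 5.6175%.
Rounded: 5.62%.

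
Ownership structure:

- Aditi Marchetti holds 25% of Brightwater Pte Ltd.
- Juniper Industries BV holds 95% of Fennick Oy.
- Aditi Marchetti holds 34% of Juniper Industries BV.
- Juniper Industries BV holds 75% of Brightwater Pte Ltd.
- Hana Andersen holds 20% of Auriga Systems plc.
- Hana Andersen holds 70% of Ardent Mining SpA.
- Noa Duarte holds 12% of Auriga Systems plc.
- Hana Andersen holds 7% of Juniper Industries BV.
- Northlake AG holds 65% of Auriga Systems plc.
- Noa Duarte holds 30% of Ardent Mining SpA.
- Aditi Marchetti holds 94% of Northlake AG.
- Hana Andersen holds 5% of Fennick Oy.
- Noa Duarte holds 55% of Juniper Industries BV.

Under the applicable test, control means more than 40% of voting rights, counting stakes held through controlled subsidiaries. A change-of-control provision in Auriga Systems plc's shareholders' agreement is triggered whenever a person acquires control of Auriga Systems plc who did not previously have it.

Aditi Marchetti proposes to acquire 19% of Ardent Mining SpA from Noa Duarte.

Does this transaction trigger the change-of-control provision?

The purchase adds only to Aditi's holdings (Noa's stake shrinks), so Aditi is the only person who could newly come to control Auriga.
Aditi holds 94% of Northlake, so Aditi controls Northlake.
Northlake holds 65% of Auriga, so Aditi controls Auriga.
So Aditi already controls Auriga before the transaction.
After the purchase, Aditi holds 19% of Ardent directly, and Noa's stake falls to 11%.
Aditi controlled Auriga already, so this is not a new person acquiring control; every other person's position is unchanged or reduced.
No new person acquires control, so the clause is not triggered.

No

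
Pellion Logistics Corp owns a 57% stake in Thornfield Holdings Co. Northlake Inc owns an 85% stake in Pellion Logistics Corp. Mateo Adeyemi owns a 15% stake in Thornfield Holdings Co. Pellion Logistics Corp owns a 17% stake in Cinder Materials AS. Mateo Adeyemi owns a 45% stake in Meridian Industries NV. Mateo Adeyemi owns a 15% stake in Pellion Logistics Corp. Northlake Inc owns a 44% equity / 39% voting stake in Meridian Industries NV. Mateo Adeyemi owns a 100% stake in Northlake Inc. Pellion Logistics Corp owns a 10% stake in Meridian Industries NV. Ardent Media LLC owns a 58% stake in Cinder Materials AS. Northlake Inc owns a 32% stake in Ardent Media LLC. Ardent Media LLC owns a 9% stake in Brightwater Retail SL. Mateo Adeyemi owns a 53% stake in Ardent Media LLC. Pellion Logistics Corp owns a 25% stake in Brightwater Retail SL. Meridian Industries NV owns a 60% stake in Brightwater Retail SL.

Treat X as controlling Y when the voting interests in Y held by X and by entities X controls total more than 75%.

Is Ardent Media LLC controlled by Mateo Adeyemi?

Yes

Mateo holds 100% of Northlake, so Mateo controls Northlake.
Mateo and Northlake together hold 53% + 32% = 85% of Ardent, so Mateo controls Ardent.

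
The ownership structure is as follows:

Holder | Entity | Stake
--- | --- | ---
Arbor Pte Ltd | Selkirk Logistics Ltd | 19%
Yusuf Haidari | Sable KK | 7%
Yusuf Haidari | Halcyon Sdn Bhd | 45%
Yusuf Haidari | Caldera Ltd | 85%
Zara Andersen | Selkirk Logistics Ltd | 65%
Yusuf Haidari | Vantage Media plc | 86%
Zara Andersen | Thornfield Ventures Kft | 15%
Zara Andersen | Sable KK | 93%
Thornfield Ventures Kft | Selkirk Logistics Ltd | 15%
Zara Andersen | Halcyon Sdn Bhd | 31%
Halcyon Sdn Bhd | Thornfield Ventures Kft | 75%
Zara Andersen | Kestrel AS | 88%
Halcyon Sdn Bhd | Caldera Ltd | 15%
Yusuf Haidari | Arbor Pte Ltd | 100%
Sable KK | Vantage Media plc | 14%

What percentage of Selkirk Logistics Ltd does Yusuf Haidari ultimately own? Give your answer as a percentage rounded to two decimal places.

24.06%

Yusuf reaches Selkirk along 2 paths.
Via Arbor: 100% × 19% = 19%.
Via Halcyon → Thornfield: 45% × 75% × 15% = 5.0625%.
Total: 19% + 5.0625% = 24.0625%.
Rounded: 24.06%.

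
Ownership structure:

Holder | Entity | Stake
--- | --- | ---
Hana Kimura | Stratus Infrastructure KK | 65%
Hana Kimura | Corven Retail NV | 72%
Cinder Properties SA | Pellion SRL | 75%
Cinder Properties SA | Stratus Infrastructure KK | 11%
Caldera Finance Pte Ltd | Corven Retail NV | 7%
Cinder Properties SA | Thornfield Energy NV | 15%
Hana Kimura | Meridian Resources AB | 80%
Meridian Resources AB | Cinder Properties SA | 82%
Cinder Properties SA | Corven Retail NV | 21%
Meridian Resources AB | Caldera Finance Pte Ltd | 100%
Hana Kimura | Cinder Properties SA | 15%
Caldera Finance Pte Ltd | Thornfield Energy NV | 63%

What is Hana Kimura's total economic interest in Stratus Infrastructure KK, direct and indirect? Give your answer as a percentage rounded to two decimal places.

Hana reaches Stratus along 3 paths.
Via Meridian → Cinder: 80% × 82% × 11% = 7.216%.
Via Cinder: 15% × 11% = 1.65%.
Direct stake: 65% = 65%.
Total: 7.216% + 1.65% + 65% = 73.866%.
Rounded: 73.87%.

73.87%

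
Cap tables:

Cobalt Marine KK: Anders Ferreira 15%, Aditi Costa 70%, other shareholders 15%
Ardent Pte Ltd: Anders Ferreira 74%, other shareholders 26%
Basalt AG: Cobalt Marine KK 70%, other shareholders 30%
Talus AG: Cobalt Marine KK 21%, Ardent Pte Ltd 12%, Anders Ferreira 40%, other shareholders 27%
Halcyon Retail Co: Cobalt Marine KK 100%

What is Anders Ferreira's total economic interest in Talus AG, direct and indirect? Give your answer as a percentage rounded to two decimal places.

Anders reaches Talus along 3 paths.
Via Cobalt: 15% × 21% = 3.15%.
Via Ardent: 74% × 12% = 8.88%.
Direct stake: 40% = 40%.
Total: 3.15% + 8.88% + 40% = 52.03%.

52.03%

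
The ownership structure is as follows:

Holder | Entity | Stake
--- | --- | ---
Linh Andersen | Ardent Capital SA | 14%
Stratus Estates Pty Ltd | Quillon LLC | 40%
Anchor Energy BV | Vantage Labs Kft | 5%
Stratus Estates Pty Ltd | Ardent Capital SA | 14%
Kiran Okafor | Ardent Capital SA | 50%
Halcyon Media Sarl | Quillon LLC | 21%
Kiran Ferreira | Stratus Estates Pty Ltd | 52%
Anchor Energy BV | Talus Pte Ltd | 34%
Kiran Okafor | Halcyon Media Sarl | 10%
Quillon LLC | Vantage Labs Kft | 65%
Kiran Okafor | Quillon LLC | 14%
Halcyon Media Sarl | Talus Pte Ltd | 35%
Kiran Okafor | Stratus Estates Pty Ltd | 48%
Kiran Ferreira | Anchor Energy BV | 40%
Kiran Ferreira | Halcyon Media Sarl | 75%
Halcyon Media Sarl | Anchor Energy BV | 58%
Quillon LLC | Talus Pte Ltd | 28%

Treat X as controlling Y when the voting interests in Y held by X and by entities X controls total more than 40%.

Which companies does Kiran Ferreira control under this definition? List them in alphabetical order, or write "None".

Anchor Energy BV, Halcyon Media Sarl, Quillon LLC, Stratus Estates Pty Ltd, Talus Pte Ltd, Vantage Labs Kft

Kiran Ferreira holds 75% of Halcyon, so Kiran Ferreira controls Halcyon.
Kiran Ferreira holds 52% of Stratus, so Kiran Ferreira controls Stratus.
Halcyon and Kiran Ferreira together hold 58% + 40% = 98% of Anchor, so Kiran Ferreira controls Anchor.
Stratus and Halcyon together hold 40% + 21% = 61% of Quillon, so Kiran Ferreira controls Quillon.
Anchor and Quillon together hold 5% + 65% = 70% of Vantage, so Kiran Ferreira controls Vantage.
Halcyon and Quillon and Anchor together hold 35% + 28% + 34% = 97% of Talus, so Kiran Ferreira controls Talus.
No other company's threshold is met.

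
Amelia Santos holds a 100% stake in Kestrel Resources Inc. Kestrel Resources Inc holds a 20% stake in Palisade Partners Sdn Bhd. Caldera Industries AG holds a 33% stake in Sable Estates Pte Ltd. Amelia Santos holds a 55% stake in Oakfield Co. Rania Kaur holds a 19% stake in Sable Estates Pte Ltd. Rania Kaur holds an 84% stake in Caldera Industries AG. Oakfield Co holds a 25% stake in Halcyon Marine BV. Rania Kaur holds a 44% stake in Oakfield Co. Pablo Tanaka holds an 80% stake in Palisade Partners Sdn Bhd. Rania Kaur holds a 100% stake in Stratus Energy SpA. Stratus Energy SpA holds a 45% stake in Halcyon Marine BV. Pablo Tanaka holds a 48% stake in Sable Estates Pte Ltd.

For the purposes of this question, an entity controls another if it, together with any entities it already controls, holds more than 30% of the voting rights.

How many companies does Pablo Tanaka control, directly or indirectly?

Pablo holds 80% of Palisade, so Pablo controls Palisade.
Pablo holds 48% of Sable, so Pablo controls Sable.
No other company's threshold is met.
Pablo controls 2 companies.

2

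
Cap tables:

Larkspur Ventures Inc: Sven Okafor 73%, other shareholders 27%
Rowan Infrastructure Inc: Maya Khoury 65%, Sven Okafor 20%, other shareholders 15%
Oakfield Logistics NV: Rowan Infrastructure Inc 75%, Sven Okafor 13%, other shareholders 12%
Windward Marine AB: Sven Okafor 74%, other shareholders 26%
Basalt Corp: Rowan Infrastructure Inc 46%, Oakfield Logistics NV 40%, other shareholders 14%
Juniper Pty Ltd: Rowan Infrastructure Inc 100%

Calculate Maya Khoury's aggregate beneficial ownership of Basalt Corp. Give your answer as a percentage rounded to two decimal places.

Maya reaches Basalt along 2 paths.
Via Rowan: 65% × 46% = 29.9%.
Via Rowan → Oakfield: 65% × 75% × 40% = 19.5%.
Total: 29.9% + 19.5% = 49.4%.
Rounded: 49.40%.

49.40%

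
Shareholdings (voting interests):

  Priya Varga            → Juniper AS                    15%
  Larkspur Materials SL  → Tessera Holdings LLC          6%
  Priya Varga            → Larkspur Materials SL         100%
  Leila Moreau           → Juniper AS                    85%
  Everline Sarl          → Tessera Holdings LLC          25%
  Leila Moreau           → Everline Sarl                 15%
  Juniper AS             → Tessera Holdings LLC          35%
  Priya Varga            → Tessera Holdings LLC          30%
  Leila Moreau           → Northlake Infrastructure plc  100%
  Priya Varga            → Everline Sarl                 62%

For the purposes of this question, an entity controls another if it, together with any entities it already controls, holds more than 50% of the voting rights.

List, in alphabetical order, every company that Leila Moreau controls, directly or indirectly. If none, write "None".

Juniper AS, Northlake Infrastructure plc

Leila holds 100% of Northlake, so Leila controls Northlake.
Leila holds 85% of Juniper, so Leila controls Juniper.
No other company's threshold is met.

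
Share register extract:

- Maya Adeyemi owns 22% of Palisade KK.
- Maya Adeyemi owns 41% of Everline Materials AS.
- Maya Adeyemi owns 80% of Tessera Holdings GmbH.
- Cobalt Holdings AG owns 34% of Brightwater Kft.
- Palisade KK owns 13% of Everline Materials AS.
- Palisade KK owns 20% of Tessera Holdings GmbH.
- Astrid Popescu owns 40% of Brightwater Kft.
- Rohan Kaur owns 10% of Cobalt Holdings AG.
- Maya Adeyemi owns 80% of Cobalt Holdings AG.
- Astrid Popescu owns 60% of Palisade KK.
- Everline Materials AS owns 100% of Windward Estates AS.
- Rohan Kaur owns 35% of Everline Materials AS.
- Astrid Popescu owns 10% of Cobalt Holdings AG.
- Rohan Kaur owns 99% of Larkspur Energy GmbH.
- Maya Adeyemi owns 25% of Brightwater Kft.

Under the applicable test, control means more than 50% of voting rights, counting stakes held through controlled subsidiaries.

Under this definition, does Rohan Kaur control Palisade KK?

No

Rohan holds 99% of Larkspur, so Rohan controls Larkspur.
Neither Rohan nor any entity Rohan controls holds any voting interest in Palisade.
So Rohan does not control Palisade.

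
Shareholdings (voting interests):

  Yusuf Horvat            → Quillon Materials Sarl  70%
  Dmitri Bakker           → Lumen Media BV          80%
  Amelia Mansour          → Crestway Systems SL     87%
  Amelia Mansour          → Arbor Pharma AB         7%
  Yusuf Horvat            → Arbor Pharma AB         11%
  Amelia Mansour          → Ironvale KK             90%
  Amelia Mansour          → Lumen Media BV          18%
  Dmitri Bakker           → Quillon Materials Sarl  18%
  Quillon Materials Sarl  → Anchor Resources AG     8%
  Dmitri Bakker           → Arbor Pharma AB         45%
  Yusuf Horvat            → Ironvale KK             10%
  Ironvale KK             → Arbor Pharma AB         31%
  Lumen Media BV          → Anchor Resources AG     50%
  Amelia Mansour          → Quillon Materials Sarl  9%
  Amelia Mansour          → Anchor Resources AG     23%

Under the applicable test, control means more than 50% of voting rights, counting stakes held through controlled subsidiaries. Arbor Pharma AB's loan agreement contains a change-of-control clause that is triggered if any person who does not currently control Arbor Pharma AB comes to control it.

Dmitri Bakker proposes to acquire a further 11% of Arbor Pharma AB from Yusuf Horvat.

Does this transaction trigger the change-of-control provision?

The purchase adds only to Dmitri's holdings (Yusuf's stake shrinks), so Dmitri is the only person who could newly come to control Arbor.
Dmitri holds 80% of Lumen, so Dmitri controls Lumen.
In Arbor, Dmitri's side holds only 45%, not > 50%.
So before the transaction, Dmitri does not control Arbor.
After the purchase, Dmitri's direct stake in Arbor rises to 45% + 11% = 56%, and Yusuf's stake falls to 0%.
Dmitri holds 56% of Arbor, so Dmitri controls Arbor.
Dmitri did not control Arbor before and does after, so the clause is triggered.

Yes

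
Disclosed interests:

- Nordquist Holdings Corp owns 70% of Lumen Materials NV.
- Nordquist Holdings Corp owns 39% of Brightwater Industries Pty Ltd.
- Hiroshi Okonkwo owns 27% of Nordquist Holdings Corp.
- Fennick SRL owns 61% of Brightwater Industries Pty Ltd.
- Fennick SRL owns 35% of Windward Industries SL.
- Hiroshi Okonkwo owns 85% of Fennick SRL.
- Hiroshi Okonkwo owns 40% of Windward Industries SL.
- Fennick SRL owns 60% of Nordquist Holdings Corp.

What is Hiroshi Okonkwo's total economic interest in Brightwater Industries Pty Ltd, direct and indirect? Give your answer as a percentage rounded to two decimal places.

Hiroshi reaches Brightwater along 3 paths.
Via Fennick: 85% × 61% = 51.85%.
Via Fennick → Nordquist: 85% × 60% × 39% = 19.89%.
Via Nordquist: 27% × 39% = 10.53%.
Total: 51.85% + 19.89% + 10.53% = 82.27%.

82.27%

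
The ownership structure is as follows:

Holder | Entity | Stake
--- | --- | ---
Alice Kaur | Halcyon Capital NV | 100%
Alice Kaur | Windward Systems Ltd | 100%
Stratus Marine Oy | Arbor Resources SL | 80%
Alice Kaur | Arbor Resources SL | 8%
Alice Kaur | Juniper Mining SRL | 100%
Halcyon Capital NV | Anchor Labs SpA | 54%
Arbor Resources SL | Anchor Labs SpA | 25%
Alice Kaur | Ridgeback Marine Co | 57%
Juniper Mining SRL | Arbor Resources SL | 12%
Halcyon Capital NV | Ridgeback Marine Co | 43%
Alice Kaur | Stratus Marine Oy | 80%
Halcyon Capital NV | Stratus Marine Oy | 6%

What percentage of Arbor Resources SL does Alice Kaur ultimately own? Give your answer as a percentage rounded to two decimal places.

88.80%

Alice reaches Arbor along 4 paths.
Via Stratus: 80% × 80% = 64%.
Via Halcyon → Stratus: 100% × 6% × 80% = 4.8%.
Direct stake: 8% = 8%.
Via Juniper: 100% × 12% = 12%.
Total: 64% + 4.8% + 8% + 12% = 88.8%.
Rounded: 88.80%.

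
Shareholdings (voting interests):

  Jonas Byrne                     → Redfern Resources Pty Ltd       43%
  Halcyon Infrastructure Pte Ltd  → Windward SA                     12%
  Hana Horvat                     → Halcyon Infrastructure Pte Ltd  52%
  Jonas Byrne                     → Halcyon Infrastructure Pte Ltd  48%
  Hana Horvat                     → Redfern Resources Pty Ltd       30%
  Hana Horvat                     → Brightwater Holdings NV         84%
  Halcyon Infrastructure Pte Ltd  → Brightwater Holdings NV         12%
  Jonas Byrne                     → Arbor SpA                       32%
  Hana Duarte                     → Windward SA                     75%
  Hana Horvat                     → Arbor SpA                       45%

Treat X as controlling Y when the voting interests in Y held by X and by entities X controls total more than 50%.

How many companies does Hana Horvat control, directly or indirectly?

Hana Horvat holds 52% of Halcyon, so Hana Horvat controls Halcyon.
Hana Horvat and Halcyon together hold 84% + 12% = 96% of Brightwater, so Hana Horvat controls Brightwater.
No other company's threshold is met.
Hana Horvat controls 2 companies.

2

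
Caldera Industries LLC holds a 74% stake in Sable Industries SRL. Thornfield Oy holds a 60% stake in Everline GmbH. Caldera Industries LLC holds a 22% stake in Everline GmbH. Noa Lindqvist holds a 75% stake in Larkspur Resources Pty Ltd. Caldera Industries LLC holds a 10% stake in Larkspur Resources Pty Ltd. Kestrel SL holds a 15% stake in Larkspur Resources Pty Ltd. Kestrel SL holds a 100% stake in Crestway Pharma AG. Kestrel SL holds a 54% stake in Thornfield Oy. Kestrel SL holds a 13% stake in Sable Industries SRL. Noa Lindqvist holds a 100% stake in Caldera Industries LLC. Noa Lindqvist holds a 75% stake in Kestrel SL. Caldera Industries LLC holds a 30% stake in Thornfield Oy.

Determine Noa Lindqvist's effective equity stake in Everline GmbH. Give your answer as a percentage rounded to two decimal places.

64.30%

Noa reaches Everline along 3 paths.
Via Caldera → Thornfield: 100% × 30% × 60% = 18%.
Via Kestrel → Thornfield: 75% × 54% × 60% = 24.3%.
Via Caldera: 100% × 22% = 22%.
Total: 18% + 24.3% + 22% = 64.3%.
Rounded: 64.30%.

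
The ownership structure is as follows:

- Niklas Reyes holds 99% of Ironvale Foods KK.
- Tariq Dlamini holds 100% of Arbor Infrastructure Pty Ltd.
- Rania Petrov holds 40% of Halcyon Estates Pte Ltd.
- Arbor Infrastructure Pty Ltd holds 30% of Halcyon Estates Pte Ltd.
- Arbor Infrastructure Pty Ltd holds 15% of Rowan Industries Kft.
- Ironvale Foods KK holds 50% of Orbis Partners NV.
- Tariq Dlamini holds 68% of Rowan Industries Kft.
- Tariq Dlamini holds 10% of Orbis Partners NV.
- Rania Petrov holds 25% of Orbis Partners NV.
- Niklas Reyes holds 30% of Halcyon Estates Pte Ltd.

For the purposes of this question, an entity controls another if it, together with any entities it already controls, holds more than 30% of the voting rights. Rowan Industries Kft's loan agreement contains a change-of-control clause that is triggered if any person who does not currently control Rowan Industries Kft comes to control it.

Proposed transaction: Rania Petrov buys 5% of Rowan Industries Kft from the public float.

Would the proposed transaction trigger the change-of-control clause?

The purchase changes only Rania's holdings, so Rania is the only person who could newly come to control Rowan.
Rania holds 40% of Halcyon, so Rania controls Halcyon.
Neither Rania nor any entity Rania controls holds any voting interest in Rowan.
So before the transaction, Rania does not control Rowan.
After the purchase, Rania holds 5% of Rowan directly.
After the transaction, Rania's side holds 5% of Rowan, not > 30%, so Rania still does not control Rowan.
No new person acquires control, so the clause is not triggered.

No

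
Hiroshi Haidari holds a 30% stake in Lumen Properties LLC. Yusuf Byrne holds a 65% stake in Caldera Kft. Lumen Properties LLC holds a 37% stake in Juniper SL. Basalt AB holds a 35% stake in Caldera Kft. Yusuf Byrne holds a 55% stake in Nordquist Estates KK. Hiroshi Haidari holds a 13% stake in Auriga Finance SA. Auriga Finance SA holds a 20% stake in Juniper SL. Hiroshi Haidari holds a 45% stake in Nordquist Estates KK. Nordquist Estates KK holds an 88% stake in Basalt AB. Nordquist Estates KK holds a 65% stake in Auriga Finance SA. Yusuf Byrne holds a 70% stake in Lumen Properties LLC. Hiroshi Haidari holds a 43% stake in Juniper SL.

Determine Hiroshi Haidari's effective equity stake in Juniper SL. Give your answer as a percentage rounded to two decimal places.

62.55%

Hiroshi reaches Juniper along 4 paths.
Via Lumen: 30% × 37% = 11.1%.
Via Nordquist → Auriga: 45% × 65% × 20% = 5.85%.
Via Auriga: 13% × 20% = 2.6%.
Direct stake: 43% = 43%.
Total: 11.1% + 5.85% + 2.6% + 43% = 62.55%.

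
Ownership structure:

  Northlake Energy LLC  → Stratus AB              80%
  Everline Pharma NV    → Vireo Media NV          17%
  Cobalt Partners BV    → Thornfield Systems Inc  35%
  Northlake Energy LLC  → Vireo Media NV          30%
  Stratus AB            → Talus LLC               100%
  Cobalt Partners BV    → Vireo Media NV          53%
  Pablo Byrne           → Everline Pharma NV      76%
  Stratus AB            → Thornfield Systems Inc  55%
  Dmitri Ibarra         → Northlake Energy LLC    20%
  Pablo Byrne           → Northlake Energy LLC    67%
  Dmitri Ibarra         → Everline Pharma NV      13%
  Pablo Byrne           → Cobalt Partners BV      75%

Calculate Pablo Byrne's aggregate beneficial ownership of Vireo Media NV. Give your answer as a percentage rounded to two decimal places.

72.77%

Pablo reaches Vireo along 3 paths.
Via Northlake: 67% × 30% = 20.1%.
Via Everline: 76% × 17% = 12.92%.
Via Cobalt: 75% × 53% = 39.75%.
Total: 20.1% + 12.92% + 39.75% = 72.77%.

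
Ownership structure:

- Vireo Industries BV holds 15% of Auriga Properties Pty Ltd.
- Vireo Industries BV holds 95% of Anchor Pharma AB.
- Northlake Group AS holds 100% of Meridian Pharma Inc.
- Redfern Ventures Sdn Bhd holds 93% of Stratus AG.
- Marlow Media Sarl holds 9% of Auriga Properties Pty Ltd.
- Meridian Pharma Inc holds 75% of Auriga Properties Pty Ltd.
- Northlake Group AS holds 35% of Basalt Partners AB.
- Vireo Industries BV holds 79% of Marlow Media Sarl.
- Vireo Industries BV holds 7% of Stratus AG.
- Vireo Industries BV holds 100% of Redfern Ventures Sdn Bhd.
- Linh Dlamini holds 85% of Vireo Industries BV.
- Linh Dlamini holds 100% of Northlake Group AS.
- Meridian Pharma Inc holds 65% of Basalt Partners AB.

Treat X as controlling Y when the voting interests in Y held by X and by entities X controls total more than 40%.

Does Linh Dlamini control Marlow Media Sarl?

Yes

Linh holds 85% of Vireo, so Linh controls Vireo.
Vireo holds 79% of Marlow, so Linh controls Marlow.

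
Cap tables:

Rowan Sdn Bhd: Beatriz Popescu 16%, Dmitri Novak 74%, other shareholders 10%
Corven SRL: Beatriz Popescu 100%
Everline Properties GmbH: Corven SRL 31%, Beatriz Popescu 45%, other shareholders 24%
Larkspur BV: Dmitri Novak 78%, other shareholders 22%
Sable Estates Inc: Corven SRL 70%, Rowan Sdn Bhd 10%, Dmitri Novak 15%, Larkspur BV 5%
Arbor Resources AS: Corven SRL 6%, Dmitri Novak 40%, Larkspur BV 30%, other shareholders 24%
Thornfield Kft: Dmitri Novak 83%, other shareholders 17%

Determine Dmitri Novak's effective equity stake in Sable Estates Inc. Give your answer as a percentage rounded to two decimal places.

Dmitri reaches Sable along 3 paths.
Via Rowan: 74% × 10% = 7.4%.
Direct stake: 15% = 15%.
Via Larkspur: 78% × 5% = 3.9%.
Total: 7.4% + 15% + 3.9% = 26.3%.
Rounded: 26.30%.

26.30%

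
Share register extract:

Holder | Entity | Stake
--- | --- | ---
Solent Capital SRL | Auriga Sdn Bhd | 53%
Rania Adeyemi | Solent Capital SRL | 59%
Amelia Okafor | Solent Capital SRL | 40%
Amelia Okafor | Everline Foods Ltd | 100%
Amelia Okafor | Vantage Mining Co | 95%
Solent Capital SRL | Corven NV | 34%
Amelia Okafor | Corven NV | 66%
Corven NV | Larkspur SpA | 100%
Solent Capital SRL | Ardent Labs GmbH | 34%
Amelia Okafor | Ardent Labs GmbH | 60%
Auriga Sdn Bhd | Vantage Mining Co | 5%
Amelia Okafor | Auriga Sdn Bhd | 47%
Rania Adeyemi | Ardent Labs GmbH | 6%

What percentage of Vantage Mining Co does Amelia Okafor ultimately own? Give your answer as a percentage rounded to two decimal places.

Amelia reaches Vantage along 3 paths.
Via Auriga: 47% × 5% = 2.35%.
Via Solent → Auriga: 40% × 53% × 5% = 1.06%.
Direct stake: 95% = 95%.
Total: 2.35% + 1.06% + 95% = 98.41%.

98.41%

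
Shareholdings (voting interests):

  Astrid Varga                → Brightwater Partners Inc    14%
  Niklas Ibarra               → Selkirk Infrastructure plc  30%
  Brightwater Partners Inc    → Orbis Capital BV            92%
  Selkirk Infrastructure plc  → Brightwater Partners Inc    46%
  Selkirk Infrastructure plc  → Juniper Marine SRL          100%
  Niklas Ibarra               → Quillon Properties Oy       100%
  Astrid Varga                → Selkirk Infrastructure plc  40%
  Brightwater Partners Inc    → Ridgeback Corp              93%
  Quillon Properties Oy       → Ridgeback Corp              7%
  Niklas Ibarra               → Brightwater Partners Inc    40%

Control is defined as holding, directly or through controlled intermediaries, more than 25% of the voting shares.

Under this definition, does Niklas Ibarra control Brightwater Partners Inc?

Niklas holds 30% of Selkirk, so Niklas controls Selkirk.
Selkirk and Niklas together hold 46% + 40% = 86% of Brightwater, so Niklas controls Brightwater.

Yes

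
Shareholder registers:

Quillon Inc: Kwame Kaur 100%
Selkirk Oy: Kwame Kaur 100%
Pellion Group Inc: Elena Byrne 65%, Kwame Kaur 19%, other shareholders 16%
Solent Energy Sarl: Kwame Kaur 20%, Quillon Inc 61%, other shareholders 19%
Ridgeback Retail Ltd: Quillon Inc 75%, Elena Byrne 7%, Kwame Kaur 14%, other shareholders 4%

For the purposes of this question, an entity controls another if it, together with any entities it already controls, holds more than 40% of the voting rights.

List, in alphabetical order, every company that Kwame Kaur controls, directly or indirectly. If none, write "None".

Kwame holds 100% of Quillon, so Kwame controls Quillon.
Kwame holds 100% of Selkirk, so Kwame controls Selkirk.
Kwame and Quillon together hold 20% + 61% = 81% of Solent, so Kwame controls Solent.
Quillon and Kwame together hold 75% + 14% = 89% of Ridgeback, so Kwame controls Ridgeback.
No other company's threshold is met.

Quillon Inc, Ridgeback Retail Ltd, Selkirk Oy, Solent Energy Sarl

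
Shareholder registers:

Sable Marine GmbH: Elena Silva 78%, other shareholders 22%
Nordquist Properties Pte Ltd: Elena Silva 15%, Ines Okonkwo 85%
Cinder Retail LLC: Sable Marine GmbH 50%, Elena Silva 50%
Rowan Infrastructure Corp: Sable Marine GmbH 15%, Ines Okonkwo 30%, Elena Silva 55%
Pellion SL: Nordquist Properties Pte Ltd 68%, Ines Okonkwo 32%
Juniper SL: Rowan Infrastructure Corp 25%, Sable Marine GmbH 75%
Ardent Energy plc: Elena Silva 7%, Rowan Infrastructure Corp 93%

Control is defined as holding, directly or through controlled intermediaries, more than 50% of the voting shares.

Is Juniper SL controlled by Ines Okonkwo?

No

Ines holds 85% of Nordquist, so Ines controls Nordquist.
Nordquist and Ines together hold 68% + 32% = 100% of Pellion, so Ines controls Pellion.
Neither Ines nor any entity Ines controls holds any voting interest in Juniper.
So Ines does not control Juniper.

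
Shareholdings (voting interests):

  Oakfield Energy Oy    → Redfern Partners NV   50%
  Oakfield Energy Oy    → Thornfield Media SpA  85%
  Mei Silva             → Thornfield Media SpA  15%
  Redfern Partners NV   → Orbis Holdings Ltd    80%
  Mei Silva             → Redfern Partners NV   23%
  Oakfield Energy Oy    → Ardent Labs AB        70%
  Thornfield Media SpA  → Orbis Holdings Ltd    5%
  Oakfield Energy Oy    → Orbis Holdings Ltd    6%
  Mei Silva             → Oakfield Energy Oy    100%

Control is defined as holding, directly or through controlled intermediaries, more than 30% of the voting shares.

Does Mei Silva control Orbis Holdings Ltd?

Mei holds 100% of Oakfield, so Mei controls Oakfield.
Oakfield and Mei together hold 85% + 15% = 100% of Thornfield, so Mei controls Thornfield.
Oakfield and Mei together hold 50% + 23% = 73% of Redfern, so Mei controls Redfern.
Thornfield and Oakfield and Redfern together hold 5% + 6% + 80% = 91% of Orbis, so Mei controls Orbis.

Yes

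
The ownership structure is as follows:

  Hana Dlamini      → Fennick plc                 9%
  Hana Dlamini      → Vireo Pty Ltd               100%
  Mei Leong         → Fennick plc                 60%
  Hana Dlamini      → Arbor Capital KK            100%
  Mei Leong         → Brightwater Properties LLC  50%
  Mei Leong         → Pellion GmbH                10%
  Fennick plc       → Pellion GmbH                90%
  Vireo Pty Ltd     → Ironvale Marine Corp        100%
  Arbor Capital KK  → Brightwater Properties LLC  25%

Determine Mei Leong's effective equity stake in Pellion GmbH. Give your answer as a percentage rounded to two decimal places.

Mei reaches Pellion along 2 paths.
Direct stake: 10% = 10%.
Via Fennick: 60% × 90% = 54%.
Total: 10% + 54% = 64%.
Rounded: 64.00%.

64.00%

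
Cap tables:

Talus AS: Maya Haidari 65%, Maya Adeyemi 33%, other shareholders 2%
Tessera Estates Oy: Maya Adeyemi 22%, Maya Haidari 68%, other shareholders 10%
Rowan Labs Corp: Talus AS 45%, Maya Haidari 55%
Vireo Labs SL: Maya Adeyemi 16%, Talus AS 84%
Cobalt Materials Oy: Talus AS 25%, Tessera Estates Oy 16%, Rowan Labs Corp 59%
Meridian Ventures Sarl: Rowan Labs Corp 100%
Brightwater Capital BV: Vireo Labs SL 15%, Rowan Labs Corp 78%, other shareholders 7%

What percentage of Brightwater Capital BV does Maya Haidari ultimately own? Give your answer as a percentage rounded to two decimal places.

73.91%

Maya Haidari reaches Brightwater along 3 paths.
Via Talus → Vireo: 65% × 84% × 15% = 8.19%.
Via Talus → Rowan: 65% × 45% × 78% = 22.815%.
Via Rowan: 55% × 78% = 42.9%.
Total: 8.19% + 22.815% + 42.9% = 73.905%.
Rounded: 73.91%.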